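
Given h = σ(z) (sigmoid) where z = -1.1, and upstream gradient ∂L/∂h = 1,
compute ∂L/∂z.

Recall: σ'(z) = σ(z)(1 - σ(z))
∂L/∂z = 0.1874

σ(-1.1) = 0.2497
σ'(-1.1) = σ(-1.1)(1 - σ(-1.1)) = 0.2497 × 0.7503 = 0.1874
∂L/∂z = ∂L/∂h · σ'(z) = 1 × 0.1874 = 0.1874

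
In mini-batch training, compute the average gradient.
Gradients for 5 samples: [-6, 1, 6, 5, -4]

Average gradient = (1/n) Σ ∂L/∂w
Average gradient = 0.4

Average = (1/5)(-6 + 1 + 6 + 5 + -4) = 2/5 = 0.4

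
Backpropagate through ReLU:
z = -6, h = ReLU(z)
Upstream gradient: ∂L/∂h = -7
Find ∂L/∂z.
∂L/∂z = 0

h = ReLU(-6) = 0
Since z < 0: ∂h/∂z = 0
∂L/∂z = ∂L/∂h · ∂h/∂z = -7 × 0 = 0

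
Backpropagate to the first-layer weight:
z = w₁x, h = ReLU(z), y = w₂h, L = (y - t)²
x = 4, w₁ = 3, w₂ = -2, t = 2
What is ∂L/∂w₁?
∂L/∂w₁ = 416

Forward pass:
z = w₁x = 3×4 = 12
h = ReLU(12) = 12
y = w₂h = -2×12 = -24

Backward pass:
∂L/∂y = 2(y - t) = 2(-24 - 2) = -52
∂y/∂h = w₂ = -2
∂h/∂z = 1 (ReLU derivative)
∂z/∂w₁ = x = 4

∂L/∂w₁ = -52 × -2 × 1 × 4 = 416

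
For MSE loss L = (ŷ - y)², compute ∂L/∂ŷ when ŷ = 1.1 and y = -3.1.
∂L/∂ŷ = 8.4

∂L/∂ŷ = 2(ŷ - y) = 2(1.1 - -3.1) = 2(4.2) = 8.4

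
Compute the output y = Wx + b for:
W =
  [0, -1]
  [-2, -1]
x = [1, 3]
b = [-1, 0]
y = [-4, -5]

Wx = [0×1 + -1×3, -2×1 + -1×3]
   = [-3, -5]
y = Wx + b = [-3 + -1, -5 + 0] = [-4, -5]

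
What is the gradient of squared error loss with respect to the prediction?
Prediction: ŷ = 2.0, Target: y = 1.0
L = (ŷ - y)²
∂L/∂ŷ = 2.0

∂L/∂ŷ = 2(ŷ - y) = 2(2.0 - 1.0) = 2(1.0) = 2.0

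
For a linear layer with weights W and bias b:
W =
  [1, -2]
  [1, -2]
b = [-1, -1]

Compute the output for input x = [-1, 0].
y = [-2, -2]

Wx = [1×-1 + -2×0, 1×-1 + -2×0]
   = [-1, -1]
y = Wx + b = [-1 + -1, -1 + -1] = [-2, -2]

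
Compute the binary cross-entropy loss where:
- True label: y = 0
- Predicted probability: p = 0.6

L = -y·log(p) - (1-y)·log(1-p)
L = 0.9163

L = -0·log(0.6) - 1·log(0.4) = -log(0.4) = 0.9163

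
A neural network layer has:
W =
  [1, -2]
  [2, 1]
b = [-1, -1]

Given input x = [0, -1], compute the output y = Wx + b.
y = [1, -2]

Wx = [1×0 + -2×-1, 2×0 + 1×-1]
   = [2, -1]
y = Wx + b = [2 + -1, -1 + -1] = [1, -2]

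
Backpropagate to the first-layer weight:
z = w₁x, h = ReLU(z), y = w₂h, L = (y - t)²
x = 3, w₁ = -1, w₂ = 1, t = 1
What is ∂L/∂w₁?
∂L/∂w₁ = 0

Forward pass:
z = w₁x = -1×3 = -3
h = ReLU(-3) = 0
y = w₂h = 1×0 = 0

Backward pass:
∂L/∂y = 2(y - t) = 2(0 - 1) = -2
∂y/∂h = w₂ = 1
∂h/∂z = 0 (ReLU derivative)
∂z/∂w₁ = x = 3

∂L/∂w₁ = -2 × 1 × 0 × 3 = 0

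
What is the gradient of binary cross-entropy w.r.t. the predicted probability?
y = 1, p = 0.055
∂L/∂p = -18.18

∂L/∂p = -y/p + (1-y)/(1-p) = -1/0.055 + 0 = -18.18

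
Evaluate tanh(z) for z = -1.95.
-0.9603

tanh(-1.95) = (e^(-1.95) - e^(1.95))/(e^(-1.95) + e^(1.95)) = -0.9603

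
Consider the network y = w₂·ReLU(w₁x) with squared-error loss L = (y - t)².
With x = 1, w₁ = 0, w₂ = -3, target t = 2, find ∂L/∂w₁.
∂L/∂w₁ = 0

Forward pass:
z = w₁x = 0×1 = 0
h = ReLU(0) = 0
y = w₂h = -3×0 = 0

Backward pass:
∂L/∂y = 2(y - t) = 2(0 - 2) = -4
∂y/∂h = w₂ = -3
∂h/∂z = 0 (ReLU derivative)
∂z/∂w₁ = x = 1

∂L/∂w₁ = -4 × -3 × 0 × 1 = 0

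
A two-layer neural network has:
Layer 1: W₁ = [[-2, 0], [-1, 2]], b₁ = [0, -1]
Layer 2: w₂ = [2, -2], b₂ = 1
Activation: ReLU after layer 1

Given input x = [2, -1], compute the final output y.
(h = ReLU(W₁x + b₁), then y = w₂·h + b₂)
y = 1

Layer 1 pre-activation: z₁ = [-4, -5]
After ReLU: h = [0, 0]
Layer 2 output: y = 2×0 + -2×0 + 1 = 1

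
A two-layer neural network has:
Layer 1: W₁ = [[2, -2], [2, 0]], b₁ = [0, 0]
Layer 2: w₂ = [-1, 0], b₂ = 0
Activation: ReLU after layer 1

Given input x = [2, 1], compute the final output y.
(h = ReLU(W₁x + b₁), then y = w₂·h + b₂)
y = -2

Layer 1 pre-activation: z₁ = [2, 4]
After ReLU: h = [2, 4]
Layer 2 output: y = -1×2 + 0×4 + 0 = -2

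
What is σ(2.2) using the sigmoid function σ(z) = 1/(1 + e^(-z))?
0.9002

sigmoid(2.2) = 1/(1 + e^(-2.2)) = 1/(1 + 0.1108) = 0.9002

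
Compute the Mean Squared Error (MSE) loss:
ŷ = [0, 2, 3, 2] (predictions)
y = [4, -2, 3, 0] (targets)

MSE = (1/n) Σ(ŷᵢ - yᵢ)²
MSE = 9

MSE = (1/4)((0-4)² + (2--2)² + (3-3)² + (2-0)²) = (1/4)(16 + 16 + 0 + 4) = 9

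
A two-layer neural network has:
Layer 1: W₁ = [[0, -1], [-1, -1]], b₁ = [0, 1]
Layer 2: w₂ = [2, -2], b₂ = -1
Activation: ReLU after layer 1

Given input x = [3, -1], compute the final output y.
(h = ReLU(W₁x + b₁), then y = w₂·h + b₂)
y = 1

Layer 1 pre-activation: z₁ = [1, -1]
After ReLU: h = [1, 0]
Layer 2 output: y = 2×1 + -2×0 + -1 = 1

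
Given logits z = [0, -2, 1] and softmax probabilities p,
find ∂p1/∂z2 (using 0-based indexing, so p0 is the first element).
∂p1/∂z2 = -0.02477

p = softmax(z) = [0.2595, 0.03512, 0.7054]
p1 = 0.03512, p2 = 0.7054

∂p1/∂z2 = -p1 × p2 = -0.03512 × 0.7054 = -0.02477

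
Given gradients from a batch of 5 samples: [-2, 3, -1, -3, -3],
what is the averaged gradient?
Average gradient = -1.2

Average = (1/5)(-2 + 3 + -1 + -3 + -3) = -6/5 = -1.2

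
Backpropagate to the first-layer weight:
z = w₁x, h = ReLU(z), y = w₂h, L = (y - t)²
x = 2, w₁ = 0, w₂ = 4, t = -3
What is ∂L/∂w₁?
∂L/∂w₁ = 0

Forward pass:
z = w₁x = 0×2 = 0
h = ReLU(0) = 0
y = w₂h = 4×0 = 0

Backward pass:
∂L/∂y = 2(y - t) = 2(0 - -3) = 6
∂y/∂h = w₂ = 4
∂h/∂z = 0 (ReLU derivative)
∂z/∂w₁ = x = 2

∂L/∂w₁ = 6 × 4 × 0 × 2 = 0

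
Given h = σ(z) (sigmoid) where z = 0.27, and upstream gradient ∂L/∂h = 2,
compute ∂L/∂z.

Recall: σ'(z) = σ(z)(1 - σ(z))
∂L/∂z = 0.491

σ(0.27) = 0.5671
σ'(0.27) = σ(0.27)(1 - σ(0.27)) = 0.5671 × 0.4329 = 0.2455
∂L/∂z = ∂L/∂h · σ'(z) = 2 × 0.2455 = 0.491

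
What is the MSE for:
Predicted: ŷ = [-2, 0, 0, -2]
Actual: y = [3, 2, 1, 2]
MSE = 11.5

MSE = (1/4)((-2-3)² + (0-2)² + (0-1)² + (-2-2)²) = (1/4)(25 + 4 + 1 + 16) = 11.5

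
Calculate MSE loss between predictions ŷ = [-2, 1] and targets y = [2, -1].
MSE = 10

MSE = (1/2)((-2-2)² + (1--1)²) = (1/2)(16 + 4) = 10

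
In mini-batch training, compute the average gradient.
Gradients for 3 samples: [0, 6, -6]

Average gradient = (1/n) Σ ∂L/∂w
Average gradient = 0

Average = (1/3)(0 + 6 + -6) = 0/3 = 0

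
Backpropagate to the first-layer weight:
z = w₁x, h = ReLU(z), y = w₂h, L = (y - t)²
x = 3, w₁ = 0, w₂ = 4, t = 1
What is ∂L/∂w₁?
∂L/∂w₁ = 0

Forward pass:
z = w₁x = 0×3 = 0
h = ReLU(0) = 0
y = w₂h = 4×0 = 0

Backward pass:
∂L/∂y = 2(y - t) = 2(0 - 1) = -2
∂y/∂h = w₂ = 4
∂h/∂z = 0 (ReLU derivative)
∂z/∂w₁ = x = 3

∂L/∂w₁ = -2 × 4 × 0 × 3 = 0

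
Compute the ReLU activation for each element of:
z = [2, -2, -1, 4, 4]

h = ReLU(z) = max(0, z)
h = [2, 0, 0, 4, 4]

ReLU applied element-wise: max(0,2)=2, max(0,-2)=0, max(0,-1)=0, max(0,4)=4, max(0,4)=4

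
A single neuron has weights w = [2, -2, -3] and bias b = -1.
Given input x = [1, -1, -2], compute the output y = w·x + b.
y = 9

y = (2)(1) + (-2)(-1) + (-3)(-2) + -1 = 9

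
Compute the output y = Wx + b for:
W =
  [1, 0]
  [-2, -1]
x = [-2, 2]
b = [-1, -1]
y = [-3, 1]

Wx = [1×-2 + 0×2, -2×-2 + -1×2]
   = [-2, 2]
y = Wx + b = [-2 + -1, 2 + -1] = [-3, 1]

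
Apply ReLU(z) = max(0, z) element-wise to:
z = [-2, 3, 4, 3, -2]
h = [0, 3, 4, 3, 0]

ReLU applied element-wise: max(0,-2)=0, max(0,3)=3, max(0,4)=4, max(0,3)=3, max(0,-2)=0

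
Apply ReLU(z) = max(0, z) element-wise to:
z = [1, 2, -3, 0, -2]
h = [1, 2, 0, 0, 0]

ReLU applied element-wise: max(0,1)=1, max(0,2)=2, max(0,-3)=0, max(0,0)=0, max(0,-2)=0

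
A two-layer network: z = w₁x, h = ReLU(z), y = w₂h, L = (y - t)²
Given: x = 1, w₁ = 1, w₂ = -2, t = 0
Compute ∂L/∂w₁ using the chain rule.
∂L/∂w₁ = 8

Forward pass:
z = w₁x = 1×1 = 1
h = ReLU(1) = 1
y = w₂h = -2×1 = -2

Backward pass:
∂L/∂y = 2(y - t) = 2(-2 - 0) = -4
∂y/∂h = w₂ = -2
∂h/∂z = 1 (ReLU derivative)
∂z/∂w₁ = x = 1

∂L/∂w₁ = -4 × -2 × 1 × 1 = 8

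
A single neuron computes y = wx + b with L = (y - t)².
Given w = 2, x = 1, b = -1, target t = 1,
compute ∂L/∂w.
∂L/∂w = 0

y = wx + b = (2)(1) + -1 = 1
∂L/∂y = 2(y - t) = 2(1 - 1) = 0
∂y/∂w = x = 1
∂L/∂w = ∂L/∂y · ∂y/∂w = 0 × 1 = 0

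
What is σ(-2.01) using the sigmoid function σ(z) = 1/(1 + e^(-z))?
0.1182

sigmoid(-2.01) = 1/(1 + e^(2.01)) = 1/(1 + 7.463) = 0.1182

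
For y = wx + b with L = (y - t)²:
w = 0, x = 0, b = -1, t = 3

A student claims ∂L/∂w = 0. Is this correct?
Correct

y = (0)(0) + -1 = -1
∂L/∂y = 2(y - t) = 2(-1 - 3) = -8
∂y/∂w = x = 0
∂L/∂w = -8 × 0 = 0

Claimed value: 0
Correct: The correct gradient is 0.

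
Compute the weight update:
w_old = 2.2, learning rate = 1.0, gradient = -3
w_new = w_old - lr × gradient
w_new = 5.2

w_new = w - η·∂L/∂w = 2.2 - 1.0×(-3) = 2.2 - (-3) = 5.2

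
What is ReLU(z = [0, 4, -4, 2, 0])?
h = [0, 4, 0, 2, 0]

ReLU applied element-wise: max(0,0)=0, max(0,4)=4, max(0,-4)=0, max(0,2)=2, max(0,0)=0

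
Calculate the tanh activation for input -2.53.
-0.9874

tanh(-2.53) = (e^(-2.53) - e^(2.53))/(e^(-2.53) + e^(2.53)) = -0.9874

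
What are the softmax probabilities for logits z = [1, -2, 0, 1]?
p = [0.4136, 0.0206, 0.1522, 0.4136]

exp(z) = [2.718, 0.1353, 1, 2.718]
Sum = 6.572
p = [0.4136, 0.0206, 0.1522, 0.4136]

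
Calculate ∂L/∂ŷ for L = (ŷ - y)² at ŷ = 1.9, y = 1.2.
∂L/∂ŷ = 1.4

∂L/∂ŷ = 2(ŷ - y) = 2(1.9 - 1.2) = 2(0.7) = 1.4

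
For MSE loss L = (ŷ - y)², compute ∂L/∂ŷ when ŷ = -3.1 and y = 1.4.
∂L/∂ŷ = -9.0

∂L/∂ŷ = 2(ŷ - y) = 2(-3.1 - 1.4) = 2(-4.5) = -9.0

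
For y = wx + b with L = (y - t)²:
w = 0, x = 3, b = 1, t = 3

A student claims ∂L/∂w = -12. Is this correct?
Correct

y = (0)(3) + 1 = 1
∂L/∂y = 2(y - t) = 2(1 - 3) = -4
∂y/∂w = x = 3
∂L/∂w = -4 × 3 = -12

Claimed value: -12
Correct: The correct gradient is -12.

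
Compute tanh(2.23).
0.9771

tanh(2.23) = (e^(2.23) - e^(-2.23))/(e^(2.23) + e^(-2.23)) = 0.9771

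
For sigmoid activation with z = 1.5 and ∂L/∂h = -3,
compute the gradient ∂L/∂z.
∂L/∂z = -0.4474

σ(1.5) = 0.8176
σ'(1.5) = σ(1.5)(1 - σ(1.5)) = 0.8176 × 0.1824 = 0.1491
∂L/∂z = ∂L/∂h · σ'(z) = -3 × 0.1491 = -0.4474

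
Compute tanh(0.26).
0.2543

tanh(0.26) = (e^(0.26) - e^(-0.26))/(e^(0.26) + e^(-0.26)) = 0.2543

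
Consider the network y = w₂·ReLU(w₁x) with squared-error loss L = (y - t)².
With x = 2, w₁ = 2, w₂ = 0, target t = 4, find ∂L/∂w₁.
∂L/∂w₁ = 0

Forward pass:
z = w₁x = 2×2 = 4
h = ReLU(4) = 4
y = w₂h = 0×4 = 0

Backward pass:
∂L/∂y = 2(y - t) = 2(0 - 4) = -8
∂y/∂h = w₂ = 0
∂h/∂z = 1 (ReLU derivative)
∂z/∂w₁ = x = 2

∂L/∂w₁ = -8 × 0 × 1 × 2 = 0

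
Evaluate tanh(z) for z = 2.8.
0.9926

tanh(2.8) = (e^(2.8) - e^(-2.8))/(e^(2.8) + e^(-2.8)) = 0.9926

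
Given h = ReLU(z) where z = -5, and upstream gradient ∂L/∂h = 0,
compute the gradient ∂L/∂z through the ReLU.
∂L/∂z = 0

h = ReLU(-5) = 0
Since z < 0: ∂h/∂z = 0
∂L/∂z = ∂L/∂h · ∂h/∂z = 0 × 0 = 0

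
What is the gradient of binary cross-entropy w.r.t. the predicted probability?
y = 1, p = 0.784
∂L/∂p = -1.276

∂L/∂p = -y/p + (1-y)/(1-p) = -1/0.784 + 0 = -1.276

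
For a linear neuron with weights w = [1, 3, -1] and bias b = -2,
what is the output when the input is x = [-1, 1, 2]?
y = -2

y = (1)(-1) + (3)(1) + (-1)(2) + -2 = -2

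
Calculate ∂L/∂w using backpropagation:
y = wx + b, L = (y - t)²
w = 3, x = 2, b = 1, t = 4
∂L/∂w = 12

y = wx + b = (3)(2) + 1 = 7
∂L/∂y = 2(y - t) = 2(7 - 4) = 6
∂y/∂w = x = 2
∂L/∂w = ∂L/∂y · ∂y/∂w = 6 × 2 = 12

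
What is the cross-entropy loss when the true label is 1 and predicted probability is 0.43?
L = 0.844

L = -1·log(0.43) - 0·log(0.57) = -log(0.43) = 0.844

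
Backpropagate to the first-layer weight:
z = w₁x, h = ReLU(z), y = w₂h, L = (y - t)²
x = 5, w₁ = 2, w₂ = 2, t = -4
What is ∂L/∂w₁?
∂L/∂w₁ = 480

Forward pass:
z = w₁x = 2×5 = 10
h = ReLU(10) = 10
y = w₂h = 2×10 = 20

Backward pass:
∂L/∂y = 2(y - t) = 2(20 - -4) = 48
∂y/∂h = w₂ = 2
∂h/∂z = 1 (ReLU derivative)
∂z/∂w₁ = x = 5

∂L/∂w₁ = 48 × 2 × 1 × 5 = 480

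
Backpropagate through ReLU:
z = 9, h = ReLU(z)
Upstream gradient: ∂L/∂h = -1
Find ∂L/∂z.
∂L/∂z = -1

h = ReLU(9) = 9
Since z > 0: ∂h/∂z = 1
∂L/∂z = ∂L/∂h · ∂h/∂z = -1 × 1 = -1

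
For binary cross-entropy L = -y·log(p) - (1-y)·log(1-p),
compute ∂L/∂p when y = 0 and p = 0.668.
∂L/∂p = 3.012

∂L/∂p = -y/p + (1-y)/(1-p) = 0 + 1/0.332 = 3.012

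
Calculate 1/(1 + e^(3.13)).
0.04189

sigmoid(-3.13) = 1/(1 + e^(3.13)) = 1/(1 + 22.87) = 0.04189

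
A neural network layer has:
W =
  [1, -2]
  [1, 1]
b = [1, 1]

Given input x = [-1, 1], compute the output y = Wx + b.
y = [-2, 1]

Wx = [1×-1 + -2×1, 1×-1 + 1×1]
   = [-3, 0]
y = Wx + b = [-3 + 1, 0 + 1] = [-2, 1]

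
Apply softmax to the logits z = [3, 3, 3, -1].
p = [0.3313, 0.3313, 0.3313, 0.0061]

exp(z) = [20.09, 20.09, 20.09, 0.3679]
Sum = 60.62
p = [0.3313, 0.3313, 0.3313, 0.0061]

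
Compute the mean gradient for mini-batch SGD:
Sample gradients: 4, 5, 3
Average gradient = 4

Average = (1/3)(4 + 5 + 3) = 12/3 = 4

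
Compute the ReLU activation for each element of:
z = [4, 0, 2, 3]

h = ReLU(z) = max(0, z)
h = [4, 0, 2, 3]

ReLU applied element-wise: max(0,4)=4, max(0,0)=0, max(0,2)=2, max(0,3)=3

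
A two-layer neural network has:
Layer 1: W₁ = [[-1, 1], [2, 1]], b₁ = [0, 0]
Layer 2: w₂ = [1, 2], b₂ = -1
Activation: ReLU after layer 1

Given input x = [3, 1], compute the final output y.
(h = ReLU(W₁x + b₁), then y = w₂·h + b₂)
y = 13

Layer 1 pre-activation: z₁ = [-2, 7]
After ReLU: h = [0, 7]
Layer 2 output: y = 1×0 + 2×7 + -1 = 13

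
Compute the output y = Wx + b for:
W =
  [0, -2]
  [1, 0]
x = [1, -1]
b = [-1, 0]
y = [1, 1]

Wx = [0×1 + -2×-1, 1×1 + 0×-1]
   = [2, 1]
y = Wx + b = [2 + -1, 1 + 0] = [1, 1]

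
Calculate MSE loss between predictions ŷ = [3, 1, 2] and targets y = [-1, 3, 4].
MSE = 8

MSE = (1/3)((3--1)² + (1-3)² + (2-4)²) = (1/3)(16 + 4 + 4) = 8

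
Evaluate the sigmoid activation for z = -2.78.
0.05841

sigmoid(-2.78) = 1/(1 + e^(2.78)) = 1/(1 + 16.12) = 0.05841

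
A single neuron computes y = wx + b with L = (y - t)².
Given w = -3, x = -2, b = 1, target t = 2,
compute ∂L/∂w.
∂L/∂w = -20

y = wx + b = (-3)(-2) + 1 = 7
∂L/∂y = 2(y - t) = 2(7 - 2) = 10
∂y/∂w = x = -2
∂L/∂w = ∂L/∂y · ∂y/∂w = 10 × -2 = -20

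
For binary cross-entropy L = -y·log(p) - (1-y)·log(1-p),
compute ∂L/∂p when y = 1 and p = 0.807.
∂L/∂p = -1.239

∂L/∂p = -y/p + (1-y)/(1-p) = -1/0.807 + 0 = -1.239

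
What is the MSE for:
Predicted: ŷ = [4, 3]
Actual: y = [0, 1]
MSE = 10

MSE = (1/2)((4-0)² + (3-1)²) = (1/2)(16 + 4) = 10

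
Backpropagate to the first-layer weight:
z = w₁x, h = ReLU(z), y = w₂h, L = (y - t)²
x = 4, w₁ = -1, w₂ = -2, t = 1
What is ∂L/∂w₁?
∂L/∂w₁ = 0

Forward pass:
z = w₁x = -1×4 = -4
h = ReLU(-4) = 0
y = w₂h = -2×0 = 0

Backward pass:
∂L/∂y = 2(y - t) = 2(0 - 1) = -2
∂y/∂h = w₂ = -2
∂h/∂z = 0 (ReLU derivative)
∂z/∂w₁ = x = 4

∂L/∂w₁ = -2 × -2 × 0 × 4 = 0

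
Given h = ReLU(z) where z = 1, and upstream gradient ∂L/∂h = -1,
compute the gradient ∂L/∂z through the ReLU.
∂L/∂z = -1

h = ReLU(1) = 1
Since z > 0: ∂h/∂z = 1
∂L/∂z = ∂L/∂h · ∂h/∂z = -1 × 1 = -1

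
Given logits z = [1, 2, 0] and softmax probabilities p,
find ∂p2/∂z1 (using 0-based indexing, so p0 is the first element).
∂p2/∂z1 = -0.05989

p = softmax(z) = [0.2447, 0.6652, 0.09003]
p2 = 0.09003, p1 = 0.6652

∂p2/∂z1 = -p2 × p1 = -0.09003 × 0.6652 = -0.05989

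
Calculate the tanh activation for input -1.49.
-0.9033

tanh(-1.49) = (e^(-1.49) - e^(1.49))/(e^(-1.49) + e^(1.49)) = -0.9033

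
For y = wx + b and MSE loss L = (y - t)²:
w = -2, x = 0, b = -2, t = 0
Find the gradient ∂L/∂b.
∂L/∂b = -4

y = wx + b = (-2)(0) + -2 = -2
∂L/∂y = 2(y - t) = 2(-2 - 0) = -4
∂y/∂b = 1
∂L/∂b = ∂L/∂y · ∂y/∂b = -4 × 1 = -4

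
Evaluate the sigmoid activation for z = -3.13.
0.04189

sigmoid(-3.13) = 1/(1 + e^(3.13)) = 1/(1 + 22.87) = 0.04189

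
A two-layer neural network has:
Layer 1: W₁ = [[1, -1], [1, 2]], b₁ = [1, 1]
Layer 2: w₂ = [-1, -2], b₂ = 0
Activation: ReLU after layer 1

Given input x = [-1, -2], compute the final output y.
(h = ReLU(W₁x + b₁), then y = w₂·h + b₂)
y = -2

Layer 1 pre-activation: z₁ = [2, -4]
After ReLU: h = [2, 0]
Layer 2 output: y = -1×2 + -2×0 + 0 = -2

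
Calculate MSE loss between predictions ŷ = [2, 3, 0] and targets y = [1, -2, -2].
MSE = 10

MSE = (1/3)((2-1)² + (3--2)² + (0--2)²) = (1/3)(1 + 25 + 4) = 10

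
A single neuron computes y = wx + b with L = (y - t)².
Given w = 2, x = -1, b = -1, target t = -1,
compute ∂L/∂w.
∂L/∂w = 4

y = wx + b = (2)(-1) + -1 = -3
∂L/∂y = 2(y - t) = 2(-3 - -1) = -4
∂y/∂w = x = -1
∂L/∂w = ∂L/∂y · ∂y/∂w = -4 × -1 = 4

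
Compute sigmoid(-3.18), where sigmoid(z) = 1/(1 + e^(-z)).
0.03993

sigmoid(-3.18) = 1/(1 + e^(3.18)) = 1/(1 + 24.05) = 0.03993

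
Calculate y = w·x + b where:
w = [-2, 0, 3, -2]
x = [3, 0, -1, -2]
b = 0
y = -5

y = (-2)(3) + (0)(0) + (3)(-1) + (-2)(-2) + 0 = -5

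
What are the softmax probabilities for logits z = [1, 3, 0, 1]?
p = [0.1025, 0.7573, 0.0377, 0.1025]

exp(z) = [2.718, 20.09, 1, 2.718]
Sum = 26.52
p = [0.1025, 0.7573, 0.0377, 0.1025]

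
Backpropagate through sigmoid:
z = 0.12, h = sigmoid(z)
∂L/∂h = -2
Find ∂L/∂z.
∂L/∂z = -0.4982

σ(0.12) = 0.53
σ'(0.12) = σ(0.12)(1 - σ(0.12)) = 0.53 × 0.47 = 0.2491
∂L/∂z = ∂L/∂h · σ'(z) = -2 × 0.2491 = -0.4982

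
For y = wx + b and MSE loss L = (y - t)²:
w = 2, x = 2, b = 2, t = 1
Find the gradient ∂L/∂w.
∂L/∂w = 20

y = wx + b = (2)(2) + 2 = 6
∂L/∂y = 2(y - t) = 2(6 - 1) = 10
∂y/∂w = x = 2
∂L/∂w = ∂L/∂y · ∂y/∂w = 10 × 2 = 20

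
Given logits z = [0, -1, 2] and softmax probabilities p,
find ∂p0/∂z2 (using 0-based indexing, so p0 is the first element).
∂p0/∂z2 = -0.09636

p = softmax(z) = [0.1142, 0.04201, 0.8438]
p0 = 0.1142, p2 = 0.8438

∂p0/∂z2 = -p0 × p2 = -0.1142 × 0.8438 = -0.09636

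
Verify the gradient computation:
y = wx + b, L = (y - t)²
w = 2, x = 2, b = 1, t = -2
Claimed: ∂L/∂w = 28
Correct

y = (2)(2) + 1 = 5
∂L/∂y = 2(y - t) = 2(5 - -2) = 14
∂y/∂w = x = 2
∂L/∂w = 14 × 2 = 28

Claimed value: 28
Correct: The correct gradient is 28.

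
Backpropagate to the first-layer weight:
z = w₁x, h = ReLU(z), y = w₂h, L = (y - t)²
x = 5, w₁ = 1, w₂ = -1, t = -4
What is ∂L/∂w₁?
∂L/∂w₁ = 10

Forward pass:
z = w₁x = 1×5 = 5
h = ReLU(5) = 5
y = w₂h = -1×5 = -5

Backward pass:
∂L/∂y = 2(y - t) = 2(-5 - -4) = -2
∂y/∂h = w₂ = -1
∂h/∂z = 1 (ReLU derivative)
∂z/∂w₁ = x = 5

∂L/∂w₁ = -2 × -1 × 1 × 5 = 10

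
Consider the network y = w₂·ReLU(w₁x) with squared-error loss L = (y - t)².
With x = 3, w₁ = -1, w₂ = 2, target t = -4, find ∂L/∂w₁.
∂L/∂w₁ = 0

Forward pass:
z = w₁x = -1×3 = -3
h = ReLU(-3) = 0
y = w₂h = 2×0 = 0

Backward pass:
∂L/∂y = 2(y - t) = 2(0 - -4) = 8
∂y/∂h = w₂ = 2
∂h/∂z = 0 (ReLU derivative)
∂z/∂w₁ = x = 3

∂L/∂w₁ = 8 × 2 × 0 × 3 = 0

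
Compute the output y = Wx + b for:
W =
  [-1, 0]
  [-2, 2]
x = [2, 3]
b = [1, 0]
y = [-1, 2]

Wx = [-1×2 + 0×3, -2×2 + 2×3]
   = [-2, 2]
y = Wx + b = [-2 + 1, 2 + 0] = [-1, 2]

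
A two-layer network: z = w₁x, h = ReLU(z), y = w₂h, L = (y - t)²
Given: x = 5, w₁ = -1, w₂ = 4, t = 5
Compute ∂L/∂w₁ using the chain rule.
∂L/∂w₁ = 0

Forward pass:
z = w₁x = -1×5 = -5
h = ReLU(-5) = 0
y = w₂h = 4×0 = 0

Backward pass:
∂L/∂y = 2(y - t) = 2(0 - 5) = -10
∂y/∂h = w₂ = 4
∂h/∂z = 0 (ReLU derivative)
∂z/∂w₁ = x = 5

∂L/∂w₁ = -10 × 4 × 0 × 5 = 0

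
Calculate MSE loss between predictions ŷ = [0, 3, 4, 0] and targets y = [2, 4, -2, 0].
MSE = 10.25

MSE = (1/4)((0-2)² + (3-4)² + (4--2)² + (0-0)²) = (1/4)(4 + 1 + 36 + 0) = 10.25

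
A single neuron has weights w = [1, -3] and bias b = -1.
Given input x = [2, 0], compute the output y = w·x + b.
y = 1

y = (1)(2) + (-3)(0) + -1 = 1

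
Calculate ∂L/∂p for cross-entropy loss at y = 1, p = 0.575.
∂L/∂p = -1.739

∂L/∂p = -y/p + (1-y)/(1-p) = -1/0.575 + 0 = -1.739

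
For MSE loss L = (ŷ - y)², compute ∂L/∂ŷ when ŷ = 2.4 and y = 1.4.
∂L/∂ŷ = 2.0

∂L/∂ŷ = 2(ŷ - y) = 2(2.4 - 1.4) = 2(1.0) = 2.0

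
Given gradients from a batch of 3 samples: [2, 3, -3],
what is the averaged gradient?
Average gradient = 0.6667

Average = (1/3)(2 + 3 + -3) = 2/3 = 0.6667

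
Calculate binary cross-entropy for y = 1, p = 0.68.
L = 0.3857

L = -1·log(0.68) - 0·log(0.32) = -log(0.68) = 0.3857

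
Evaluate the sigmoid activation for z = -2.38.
0.08471

sigmoid(-2.38) = 1/(1 + e^(2.38)) = 1/(1 + 10.8) = 0.08471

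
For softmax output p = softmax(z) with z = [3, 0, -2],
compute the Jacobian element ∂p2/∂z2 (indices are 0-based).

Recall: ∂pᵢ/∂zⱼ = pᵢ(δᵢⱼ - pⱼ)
∂p2/∂z2 = 0.006337

p = softmax(z) = [0.9465, 0.04712, 0.006377]
p2 = 0.006377

∂p2/∂z2 = p2(1 - p2) = 0.006377 × (1 - 0.006377) = 0.006337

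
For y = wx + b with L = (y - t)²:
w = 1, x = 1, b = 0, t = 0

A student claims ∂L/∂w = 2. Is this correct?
Correct

y = (1)(1) + 0 = 1
∂L/∂y = 2(y - t) = 2(1 - 0) = 2
∂y/∂w = x = 1
∂L/∂w = 2 × 1 = 2

Claimed value: 2
Correct: The correct gradient is 2.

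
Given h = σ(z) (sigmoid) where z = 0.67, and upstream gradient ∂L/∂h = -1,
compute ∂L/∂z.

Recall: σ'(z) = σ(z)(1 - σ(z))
∂L/∂z = -0.2239

σ(0.67) = 0.6615
σ'(0.67) = σ(0.67)(1 - σ(0.67)) = 0.6615 × 0.3385 = 0.2239
∂L/∂z = ∂L/∂h · σ'(z) = -1 × 0.2239 = -0.2239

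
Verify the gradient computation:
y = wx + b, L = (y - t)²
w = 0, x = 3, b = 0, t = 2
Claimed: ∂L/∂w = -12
Correct

y = (0)(3) + 0 = 0
∂L/∂y = 2(y - t) = 2(0 - 2) = -4
∂y/∂w = x = 3
∂L/∂w = -4 × 3 = -12

Claimed value: -12
Correct: The correct gradient is -12.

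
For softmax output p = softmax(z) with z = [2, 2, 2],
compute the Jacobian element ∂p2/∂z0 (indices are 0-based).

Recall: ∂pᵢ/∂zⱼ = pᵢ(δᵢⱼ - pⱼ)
∂p2/∂z0 = -0.1111

p = softmax(z) = [0.3333, 0.3333, 0.3333]
p2 = 0.3333, p0 = 0.3333

∂p2/∂z0 = -p2 × p0 = -0.3333 × 0.3333 = -0.1111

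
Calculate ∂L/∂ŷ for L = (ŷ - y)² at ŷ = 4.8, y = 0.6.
∂L/∂ŷ = 8.4

∂L/∂ŷ = 2(ŷ - y) = 2(4.8 - 0.6) = 2(4.2) = 8.4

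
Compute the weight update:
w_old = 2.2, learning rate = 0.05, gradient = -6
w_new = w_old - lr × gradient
w_new = 2.5

w_new = w - η·∂L/∂w = 2.2 - 0.05×(-6) = 2.2 - (-0.3) = 2.5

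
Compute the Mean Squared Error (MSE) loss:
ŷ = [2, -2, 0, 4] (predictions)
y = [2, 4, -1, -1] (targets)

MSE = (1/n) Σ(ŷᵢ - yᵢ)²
MSE = 15.5

MSE = (1/4)((2-2)² + (-2-4)² + (0--1)² + (4--1)²) = (1/4)(0 + 36 + 1 + 25) = 15.5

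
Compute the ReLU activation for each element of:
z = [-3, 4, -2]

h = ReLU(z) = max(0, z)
h = [0, 4, 0]

ReLU applied element-wise: max(0,-3)=0, max(0,4)=4, max(0,-2)=0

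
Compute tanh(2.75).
0.9919

tanh(2.75) = (e^(2.75) - e^(-2.75))/(e^(2.75) + e^(-2.75)) = 0.9919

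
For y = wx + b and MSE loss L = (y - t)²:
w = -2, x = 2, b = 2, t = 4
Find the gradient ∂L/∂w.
∂L/∂w = -24

y = wx + b = (-2)(2) + 2 = -2
∂L/∂y = 2(y - t) = 2(-2 - 4) = -12
∂y/∂w = x = 2
∂L/∂w = ∂L/∂y · ∂y/∂w = -12 × 2 = -24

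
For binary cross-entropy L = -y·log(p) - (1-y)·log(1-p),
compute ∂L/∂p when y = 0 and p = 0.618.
∂L/∂p = 2.618

∂L/∂p = -y/p + (1-y)/(1-p) = 0 + 1/0.382 = 2.618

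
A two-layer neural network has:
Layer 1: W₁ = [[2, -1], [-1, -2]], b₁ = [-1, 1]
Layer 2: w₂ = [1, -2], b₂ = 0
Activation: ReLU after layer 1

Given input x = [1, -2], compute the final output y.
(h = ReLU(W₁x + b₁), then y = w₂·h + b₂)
y = -5

Layer 1 pre-activation: z₁ = [3, 4]
After ReLU: h = [3, 4]
Layer 2 output: y = 1×3 + -2×4 + 0 = -5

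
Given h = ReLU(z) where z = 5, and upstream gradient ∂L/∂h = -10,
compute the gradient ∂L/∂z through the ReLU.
∂L/∂z = -10

h = ReLU(5) = 5
Since z > 0: ∂h/∂z = 1
∂L/∂z = ∂L/∂h · ∂h/∂z = -10 × 1 = -10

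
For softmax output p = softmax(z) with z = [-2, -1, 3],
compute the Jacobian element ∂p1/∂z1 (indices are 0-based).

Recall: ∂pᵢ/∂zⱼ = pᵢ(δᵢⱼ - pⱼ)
∂p1/∂z1 = 0.01755

p = softmax(z) = [0.006573, 0.01787, 0.9756]
p1 = 0.01787

∂p1/∂z1 = p1(1 - p1) = 0.01787 × (1 - 0.01787) = 0.01755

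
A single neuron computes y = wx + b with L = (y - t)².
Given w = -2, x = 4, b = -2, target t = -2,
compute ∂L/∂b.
∂L/∂b = -16

y = wx + b = (-2)(4) + -2 = -10
∂L/∂y = 2(y - t) = 2(-10 - -2) = -16
∂y/∂b = 1
∂L/∂b = ∂L/∂y · ∂y/∂b = -16 × 1 = -16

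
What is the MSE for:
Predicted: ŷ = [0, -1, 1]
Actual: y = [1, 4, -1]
MSE = 10

MSE = (1/3)((0-1)² + (-1-4)² + (1--1)²) = (1/3)(1 + 25 + 4) = 10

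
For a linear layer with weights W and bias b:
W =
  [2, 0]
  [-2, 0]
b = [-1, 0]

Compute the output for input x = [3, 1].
y = [5, -6]

Wx = [2×3 + 0×1, -2×3 + 0×1]
   = [6, -6]
y = Wx + b = [6 + -1, -6 + 0] = [5, -6]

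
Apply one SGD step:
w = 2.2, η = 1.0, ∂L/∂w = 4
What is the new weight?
w_new = -1.8

w_new = w - η·∂L/∂w = 2.2 - 1.0×(4) = 2.2 - (4) = -1.8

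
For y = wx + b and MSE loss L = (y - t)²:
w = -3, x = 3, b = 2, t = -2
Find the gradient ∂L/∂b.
∂L/∂b = -10

y = wx + b = (-3)(3) + 2 = -7
∂L/∂y = 2(y - t) = 2(-7 - -2) = -10
∂y/∂b = 1
∂L/∂b = ∂L/∂y · ∂y/∂b = -10 × 1 = -10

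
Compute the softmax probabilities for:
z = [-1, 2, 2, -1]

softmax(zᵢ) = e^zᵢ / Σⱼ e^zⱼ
p = [0.0237, 0.4763, 0.4763, 0.0237]

exp(z) = [0.3679, 7.389, 7.389, 0.3679]
Sum = 15.51
p = [0.0237, 0.4763, 0.4763, 0.0237]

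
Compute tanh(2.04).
0.9667

tanh(2.04) = (e^(2.04) - e^(-2.04))/(e^(2.04) + e^(-2.04)) = 0.9667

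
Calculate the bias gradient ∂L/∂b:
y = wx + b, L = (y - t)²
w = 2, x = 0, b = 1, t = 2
∂L/∂b = -2

y = wx + b = (2)(0) + 1 = 1
∂L/∂y = 2(y - t) = 2(1 - 2) = -2
∂y/∂b = 1
∂L/∂b = ∂L/∂y · ∂y/∂b = -2 × 1 = -2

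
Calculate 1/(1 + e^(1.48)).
0.1854

sigmoid(-1.48) = 1/(1 + e^(1.48)) = 1/(1 + 4.393) = 0.1854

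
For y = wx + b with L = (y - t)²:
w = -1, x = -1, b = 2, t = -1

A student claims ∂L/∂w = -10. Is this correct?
Incorrect

y = (-1)(-1) + 2 = 3
∂L/∂y = 2(y - t) = 2(3 - -1) = 8
∂y/∂w = x = -1
∂L/∂w = 8 × -1 = -8

Claimed value: -10
Incorrect: The correct gradient is -8.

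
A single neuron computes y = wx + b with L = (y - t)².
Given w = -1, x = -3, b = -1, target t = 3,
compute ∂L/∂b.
∂L/∂b = -2

y = wx + b = (-1)(-3) + -1 = 2
∂L/∂y = 2(y - t) = 2(2 - 3) = -2
∂y/∂b = 1
∂L/∂b = ∂L/∂y · ∂y/∂b = -2 × 1 = -2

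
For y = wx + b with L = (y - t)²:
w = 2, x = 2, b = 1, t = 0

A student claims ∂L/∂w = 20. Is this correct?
Correct

y = (2)(2) + 1 = 5
∂L/∂y = 2(y - t) = 2(5 - 0) = 10
∂y/∂w = x = 2
∂L/∂w = 10 × 2 = 20

Claimed value: 20
Correct: The correct gradient is 20.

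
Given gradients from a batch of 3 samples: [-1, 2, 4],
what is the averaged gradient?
Average gradient = 1.667

Average = (1/3)(-1 + 2 + 4) = 5/3 = 1.667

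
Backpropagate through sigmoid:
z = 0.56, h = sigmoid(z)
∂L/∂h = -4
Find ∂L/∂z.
∂L/∂z = -0.9255

σ(0.56) = 0.6365
σ'(0.56) = σ(0.56)(1 - σ(0.56)) = 0.6365 × 0.3635 = 0.2314
∂L/∂z = ∂L/∂h · σ'(z) = -4 × 0.2314 = -0.9255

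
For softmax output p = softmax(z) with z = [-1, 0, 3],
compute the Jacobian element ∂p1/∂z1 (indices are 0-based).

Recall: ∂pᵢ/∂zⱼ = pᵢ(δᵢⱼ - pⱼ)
∂p1/∂z1 = 0.04444

p = softmax(z) = [0.01715, 0.04661, 0.9362]
p1 = 0.04661

∂p1/∂z1 = p1(1 - p1) = 0.04661 × (1 - 0.04661) = 0.04444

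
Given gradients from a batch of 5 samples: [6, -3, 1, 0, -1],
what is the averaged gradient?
Average gradient = 0.6

Average = (1/5)(6 + -3 + 1 + 0 + -1) = 3/5 = 0.6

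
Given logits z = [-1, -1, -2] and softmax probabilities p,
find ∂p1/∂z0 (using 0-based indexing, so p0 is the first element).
∂p1/∂z0 = -0.1784

p = softmax(z) = [0.4223, 0.4223, 0.1554]
p1 = 0.4223, p0 = 0.4223

∂p1/∂z0 = -p1 × p0 = -0.4223 × 0.4223 = -0.1784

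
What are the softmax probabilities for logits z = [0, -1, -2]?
p = [0.6652, 0.2447, 0.09]

exp(z) = [1, 0.3679, 0.1353]
Sum = 1.503
p = [0.6652, 0.2447, 0.09]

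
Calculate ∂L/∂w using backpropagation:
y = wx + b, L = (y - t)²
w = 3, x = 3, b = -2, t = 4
∂L/∂w = 18

y = wx + b = (3)(3) + -2 = 7
∂L/∂y = 2(y - t) = 2(7 - 4) = 6
∂y/∂w = x = 3
∂L/∂w = ∂L/∂y · ∂y/∂w = 6 × 3 = 18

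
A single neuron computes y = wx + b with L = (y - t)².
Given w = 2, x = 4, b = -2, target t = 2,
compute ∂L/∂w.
∂L/∂w = 32

y = wx + b = (2)(4) + -2 = 6
∂L/∂y = 2(y - t) = 2(6 - 2) = 8
∂y/∂w = x = 4
∂L/∂w = ∂L/∂y · ∂y/∂w = 8 × 4 = 32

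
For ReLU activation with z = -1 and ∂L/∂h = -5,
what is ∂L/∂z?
∂L/∂z = 0

h = ReLU(-1) = 0
Since z < 0: ∂h/∂z = 0
∂L/∂z = ∂L/∂h · ∂h/∂z = -5 × 0 = 0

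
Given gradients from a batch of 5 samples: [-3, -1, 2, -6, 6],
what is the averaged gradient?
Average gradient = -0.4

Average = (1/5)(-3 + -1 + 2 + -6 + 6) = -2/5 = -0.4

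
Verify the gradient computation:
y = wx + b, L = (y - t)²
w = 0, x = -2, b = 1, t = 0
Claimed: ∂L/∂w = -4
Correct

y = (0)(-2) + 1 = 1
∂L/∂y = 2(y - t) = 2(1 - 0) = 2
∂y/∂w = x = -2
∂L/∂w = 2 × -2 = -4

Claimed value: -4
Correct: The correct gradient is -4.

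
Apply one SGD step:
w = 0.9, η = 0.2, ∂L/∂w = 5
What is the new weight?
w_new = -0.1

w_new = w - η·∂L/∂w = 0.9 - 0.2×(5) = 0.9 - (1) = -0.1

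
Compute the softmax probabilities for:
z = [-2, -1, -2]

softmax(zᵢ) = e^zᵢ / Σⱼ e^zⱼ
p = [0.2119, 0.5761, 0.2119]

exp(z) = [0.1353, 0.3679, 0.1353]
Sum = 0.6386
p = [0.2119, 0.5761, 0.2119]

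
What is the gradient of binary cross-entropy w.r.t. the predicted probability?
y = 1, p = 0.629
∂L/∂p = -1.59

∂L/∂p = -y/p + (1-y)/(1-p) = -1/0.629 + 0 = -1.59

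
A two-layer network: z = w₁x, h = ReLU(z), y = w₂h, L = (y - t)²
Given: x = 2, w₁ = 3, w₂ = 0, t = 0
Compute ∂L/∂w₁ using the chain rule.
∂L/∂w₁ = 0

Forward pass:
z = w₁x = 3×2 = 6
h = ReLU(6) = 6
y = w₂h = 0×6 = 0

Backward pass:
∂L/∂y = 2(y - t) = 2(0 - 0) = 0
∂y/∂h = w₂ = 0
∂h/∂z = 1 (ReLU derivative)
∂z/∂w₁ = x = 2

∂L/∂w₁ = 0 × 0 × 1 × 2 = 0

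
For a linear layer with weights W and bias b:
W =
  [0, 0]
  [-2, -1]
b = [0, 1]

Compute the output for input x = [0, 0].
y = [0, 1]

Wx = [0×0 + 0×0, -2×0 + -1×0]
   = [0, 0]
y = Wx + b = [0 + 0, 0 + 1] = [0, 1]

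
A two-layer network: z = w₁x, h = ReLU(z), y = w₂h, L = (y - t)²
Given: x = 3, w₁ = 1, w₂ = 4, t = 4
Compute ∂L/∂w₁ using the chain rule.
∂L/∂w₁ = 192

Forward pass:
z = w₁x = 1×3 = 3
h = ReLU(3) = 3
y = w₂h = 4×3 = 12

Backward pass:
∂L/∂y = 2(y - t) = 2(12 - 4) = 16
∂y/∂h = w₂ = 4
∂h/∂z = 1 (ReLU derivative)
∂z/∂w₁ = x = 3

∂L/∂w₁ = 16 × 4 × 1 × 3 = 192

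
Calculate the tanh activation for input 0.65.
0.5717

tanh(0.65) = (e^(0.65) - e^(-0.65))/(e^(0.65) + e^(-0.65)) = 0.5717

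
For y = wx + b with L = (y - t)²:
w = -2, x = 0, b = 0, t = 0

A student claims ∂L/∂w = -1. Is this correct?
Incorrect

y = (-2)(0) + 0 = 0
∂L/∂y = 2(y - t) = 2(0 - 0) = 0
∂y/∂w = x = 0
∂L/∂w = 0 × 0 = 0

Claimed value: -1
Incorrect: The correct gradient is 0.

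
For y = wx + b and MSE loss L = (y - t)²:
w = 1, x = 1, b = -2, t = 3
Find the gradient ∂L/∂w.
∂L/∂w = -8

y = wx + b = (1)(1) + -2 = -1
∂L/∂y = 2(y - t) = 2(-1 - 3) = -8
∂y/∂w = x = 1
∂L/∂w = ∂L/∂y · ∂y/∂w = -8 × 1 = -8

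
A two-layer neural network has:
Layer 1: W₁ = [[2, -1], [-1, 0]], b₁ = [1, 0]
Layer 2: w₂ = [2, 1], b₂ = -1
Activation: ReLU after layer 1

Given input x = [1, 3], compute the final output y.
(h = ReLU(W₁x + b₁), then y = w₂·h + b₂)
y = -1

Layer 1 pre-activation: z₁ = [0, -1]
After ReLU: h = [0, 0]
Layer 2 output: y = 2×0 + 1×0 + -1 = -1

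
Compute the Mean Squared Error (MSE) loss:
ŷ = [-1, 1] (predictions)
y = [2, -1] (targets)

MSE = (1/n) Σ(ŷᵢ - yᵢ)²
MSE = 6.5

MSE = (1/2)((-1-2)² + (1--1)²) = (1/2)(9 + 4) = 6.5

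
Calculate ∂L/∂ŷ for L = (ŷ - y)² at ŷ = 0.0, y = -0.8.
∂L/∂ŷ = 1.6

∂L/∂ŷ = 2(ŷ - y) = 2(0.0 - -0.8) = 2(0.8) = 1.6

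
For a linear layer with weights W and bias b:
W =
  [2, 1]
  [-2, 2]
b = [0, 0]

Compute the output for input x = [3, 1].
y = [7, -4]

Wx = [2×3 + 1×1, -2×3 + 2×1]
   = [7, -4]
y = Wx + b = [7 + 0, -4 + 0] = [7, -4]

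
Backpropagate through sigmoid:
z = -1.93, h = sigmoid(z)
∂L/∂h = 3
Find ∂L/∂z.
∂L/∂z = 0.3321

σ(-1.93) = 0.1268
σ'(-1.93) = σ(-1.93)(1 - σ(-1.93)) = 0.1268 × 0.8732 = 0.1107
∂L/∂z = ∂L/∂h · σ'(z) = 3 × 0.1107 = 0.3321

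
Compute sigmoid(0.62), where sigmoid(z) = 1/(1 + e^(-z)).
0.6502

sigmoid(0.62) = 1/(1 + e^(-0.62)) = 1/(1 + 0.5379) = 0.6502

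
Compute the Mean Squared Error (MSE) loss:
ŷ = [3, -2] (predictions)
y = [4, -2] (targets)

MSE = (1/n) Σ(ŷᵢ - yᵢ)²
MSE = 0.5

MSE = (1/2)((3-4)² + (-2--2)²) = (1/2)(1 + 0) = 0.5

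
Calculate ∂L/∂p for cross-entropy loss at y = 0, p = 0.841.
∂L/∂p = 6.289

∂L/∂p = -y/p + (1-y)/(1-p) = 0 + 1/0.159 = 6.289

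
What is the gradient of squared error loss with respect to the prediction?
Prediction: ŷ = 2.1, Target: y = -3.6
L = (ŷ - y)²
∂L/∂ŷ = 11.4

∂L/∂ŷ = 2(ŷ - y) = 2(2.1 - -3.6) = 2(5.7) = 11.4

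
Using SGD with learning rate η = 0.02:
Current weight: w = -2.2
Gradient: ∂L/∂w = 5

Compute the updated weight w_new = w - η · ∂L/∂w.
w_new = -2.3

w_new = w - η·∂L/∂w = -2.2 - 0.02×(5) = -2.2 - (0.1) = -2.3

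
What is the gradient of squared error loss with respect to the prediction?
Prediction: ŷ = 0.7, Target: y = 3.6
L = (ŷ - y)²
∂L/∂ŷ = -5.8

∂L/∂ŷ = 2(ŷ - y) = 2(0.7 - 3.6) = 2(-2.9) = -5.8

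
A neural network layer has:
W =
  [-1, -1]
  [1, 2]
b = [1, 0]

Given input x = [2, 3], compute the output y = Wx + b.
y = [-4, 8]

Wx = [-1×2 + -1×3, 1×2 + 2×3]
   = [-5, 8]
y = Wx + b = [-5 + 1, 8 + 0] = [-4, 8]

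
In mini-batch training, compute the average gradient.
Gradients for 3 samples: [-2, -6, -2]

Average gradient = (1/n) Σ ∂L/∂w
Average gradient = -3.333

Average = (1/3)(-2 + -6 + -2) = -10/3 = -3.333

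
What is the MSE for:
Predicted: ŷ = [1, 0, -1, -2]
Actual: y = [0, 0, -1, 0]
MSE = 1.25

MSE = (1/4)((1-0)² + (0-0)² + (-1--1)² + (-2-0)²) = (1/4)(1 + 0 + 0 + 4) = 1.25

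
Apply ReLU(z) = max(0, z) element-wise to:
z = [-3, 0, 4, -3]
h = [0, 0, 4, 0]

ReLU applied element-wise: max(0,-3)=0, max(0,0)=0, max(0,4)=4, max(0,-3)=0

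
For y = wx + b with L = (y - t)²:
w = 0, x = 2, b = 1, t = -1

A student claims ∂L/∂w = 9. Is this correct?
Incorrect

y = (0)(2) + 1 = 1
∂L/∂y = 2(y - t) = 2(1 - -1) = 4
∂y/∂w = x = 2
∂L/∂w = 4 × 2 = 8

Claimed value: 9
Incorrect: The correct gradient is 8.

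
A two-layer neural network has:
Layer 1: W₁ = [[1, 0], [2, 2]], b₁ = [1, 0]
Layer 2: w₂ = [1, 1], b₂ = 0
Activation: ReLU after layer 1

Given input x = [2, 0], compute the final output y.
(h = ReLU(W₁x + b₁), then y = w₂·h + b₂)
y = 7

Layer 1 pre-activation: z₁ = [3, 4]
After ReLU: h = [3, 4]
Layer 2 output: y = 1×3 + 1×4 + 0 = 7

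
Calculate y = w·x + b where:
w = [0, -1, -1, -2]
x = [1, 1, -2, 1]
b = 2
y = 1

y = (0)(1) + (-1)(1) + (-1)(-2) + (-2)(1) + 2 = 1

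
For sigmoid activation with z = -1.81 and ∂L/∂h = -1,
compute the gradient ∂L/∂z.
∂L/∂z = -0.1209

σ(-1.81) = 0.1406
σ'(-1.81) = σ(-1.81)(1 - σ(-1.81)) = 0.1406 × 0.8594 = 0.1209
∂L/∂z = ∂L/∂h · σ'(z) = -1 × 0.1209 = -0.1209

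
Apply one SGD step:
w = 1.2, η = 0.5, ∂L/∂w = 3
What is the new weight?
w_new = -0.3

w_new = w - η·∂L/∂w = 1.2 - 0.5×(3) = 1.2 - (1.5) = -0.3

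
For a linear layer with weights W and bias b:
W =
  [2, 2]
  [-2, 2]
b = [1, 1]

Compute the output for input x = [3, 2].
y = [11, -1]

Wx = [2×3 + 2×2, -2×3 + 2×2]
   = [10, -2]
y = Wx + b = [10 + 1, -2 + 1] = [11, -1]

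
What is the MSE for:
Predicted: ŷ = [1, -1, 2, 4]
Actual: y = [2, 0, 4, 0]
MSE = 5.5

MSE = (1/4)((1-2)² + (-1-0)² + (2-4)² + (4-0)²) = (1/4)(1 + 1 + 4 + 16) = 5.5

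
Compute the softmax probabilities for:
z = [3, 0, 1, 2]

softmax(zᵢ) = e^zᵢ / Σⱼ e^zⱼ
p = [0.6439, 0.0321, 0.0871, 0.2369]

exp(z) = [20.09, 1, 2.718, 7.389]
Sum = 31.19
p = [0.6439, 0.0321, 0.0871, 0.2369]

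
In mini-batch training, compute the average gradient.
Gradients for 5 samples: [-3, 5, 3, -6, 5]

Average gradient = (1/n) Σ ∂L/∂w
Average gradient = 0.8

Average = (1/5)(-3 + 5 + 3 + -6 + 5) = 4/5 = 0.8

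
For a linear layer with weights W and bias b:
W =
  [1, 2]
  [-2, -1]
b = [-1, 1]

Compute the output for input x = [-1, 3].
y = [4, 0]

Wx = [1×-1 + 2×3, -2×-1 + -1×3]
   = [5, -1]
y = Wx + b = [5 + -1, -1 + 1] = [4, 0]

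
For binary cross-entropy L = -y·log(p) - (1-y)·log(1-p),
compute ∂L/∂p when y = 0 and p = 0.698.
∂L/∂p = 3.311

∂L/∂p = -y/p + (1-y)/(1-p) = 0 + 1/0.302 = 3.311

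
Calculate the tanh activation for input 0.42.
0.3969

tanh(0.42) = (e^(0.42) - e^(-0.42))/(e^(0.42) + e^(-0.42)) = 0.3969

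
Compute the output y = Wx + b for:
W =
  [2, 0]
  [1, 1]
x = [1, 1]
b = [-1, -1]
y = [1, 1]

Wx = [2×1 + 0×1, 1×1 + 1×1]
   = [2, 2]
y = Wx + b = [2 + -1, 2 + -1] = [1, 1]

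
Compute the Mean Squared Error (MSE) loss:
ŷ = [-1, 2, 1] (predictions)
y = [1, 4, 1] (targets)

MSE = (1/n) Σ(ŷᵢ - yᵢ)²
MSE = 2.667

MSE = (1/3)((-1-1)² + (2-4)² + (1-1)²) = (1/3)(4 + 4 + 0) = 2.667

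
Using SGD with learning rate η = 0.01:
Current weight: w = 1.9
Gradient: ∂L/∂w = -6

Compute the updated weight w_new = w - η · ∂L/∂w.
w_new = 1.96

w_new = w - η·∂L/∂w = 1.9 - 0.01×(-6) = 1.9 - (-0.06) = 1.96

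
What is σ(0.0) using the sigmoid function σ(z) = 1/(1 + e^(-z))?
0.5

sigmoid(0.0) = 1/(1 + e^(0.0)) = 1/(1 + 1) = 0.5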